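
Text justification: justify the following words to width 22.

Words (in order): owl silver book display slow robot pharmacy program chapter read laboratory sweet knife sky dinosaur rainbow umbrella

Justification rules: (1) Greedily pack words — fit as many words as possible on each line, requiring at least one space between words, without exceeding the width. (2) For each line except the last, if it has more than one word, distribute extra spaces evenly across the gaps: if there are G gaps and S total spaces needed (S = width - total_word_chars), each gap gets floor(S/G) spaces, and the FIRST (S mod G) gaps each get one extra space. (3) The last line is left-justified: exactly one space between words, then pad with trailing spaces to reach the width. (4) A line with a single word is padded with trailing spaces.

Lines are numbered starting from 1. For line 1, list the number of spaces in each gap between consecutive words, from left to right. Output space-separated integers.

Line 1: ['owl', 'silver', 'book'] (min_width=15, slack=7)
Line 2: ['display', 'slow', 'robot'] (min_width=18, slack=4)
Line 3: ['pharmacy', 'program'] (min_width=16, slack=6)
Line 4: ['chapter', 'read'] (min_width=12, slack=10)
Line 5: ['laboratory', 'sweet', 'knife'] (min_width=22, slack=0)
Line 6: ['sky', 'dinosaur', 'rainbow'] (min_width=20, slack=2)
Line 7: ['umbrella'] (min_width=8, slack=14)

Answer: 5 4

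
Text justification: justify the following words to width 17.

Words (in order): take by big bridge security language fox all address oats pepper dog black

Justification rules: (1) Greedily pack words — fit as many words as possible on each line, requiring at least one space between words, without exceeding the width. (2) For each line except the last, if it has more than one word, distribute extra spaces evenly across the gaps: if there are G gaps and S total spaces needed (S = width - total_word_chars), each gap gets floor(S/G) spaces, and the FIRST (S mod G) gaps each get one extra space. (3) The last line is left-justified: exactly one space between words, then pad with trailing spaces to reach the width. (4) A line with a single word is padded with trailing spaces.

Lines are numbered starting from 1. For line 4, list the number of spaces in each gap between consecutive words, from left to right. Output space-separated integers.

Answer: 6

Derivation:
Line 1: ['take', 'by', 'big'] (min_width=11, slack=6)
Line 2: ['bridge', 'security'] (min_width=15, slack=2)
Line 3: ['language', 'fox', 'all'] (min_width=16, slack=1)
Line 4: ['address', 'oats'] (min_width=12, slack=5)
Line 5: ['pepper', 'dog', 'black'] (min_width=16, slack=1)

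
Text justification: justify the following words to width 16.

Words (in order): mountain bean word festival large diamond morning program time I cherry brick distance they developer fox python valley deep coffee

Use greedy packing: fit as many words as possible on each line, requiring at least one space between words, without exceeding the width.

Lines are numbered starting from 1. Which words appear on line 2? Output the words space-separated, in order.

Line 1: ['mountain', 'bean'] (min_width=13, slack=3)
Line 2: ['word', 'festival'] (min_width=13, slack=3)
Line 3: ['large', 'diamond'] (min_width=13, slack=3)
Line 4: ['morning', 'program'] (min_width=15, slack=1)
Line 5: ['time', 'I', 'cherry'] (min_width=13, slack=3)
Line 6: ['brick', 'distance'] (min_width=14, slack=2)
Line 7: ['they', 'developer'] (min_width=14, slack=2)
Line 8: ['fox', 'python'] (min_width=10, slack=6)
Line 9: ['valley', 'deep'] (min_width=11, slack=5)
Line 10: ['coffee'] (min_width=6, slack=10)

Answer: word festival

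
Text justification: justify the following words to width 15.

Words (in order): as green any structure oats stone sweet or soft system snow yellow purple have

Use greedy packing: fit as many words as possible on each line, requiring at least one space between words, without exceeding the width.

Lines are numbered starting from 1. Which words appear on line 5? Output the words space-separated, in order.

Answer: snow yellow

Derivation:
Line 1: ['as', 'green', 'any'] (min_width=12, slack=3)
Line 2: ['structure', 'oats'] (min_width=14, slack=1)
Line 3: ['stone', 'sweet', 'or'] (min_width=14, slack=1)
Line 4: ['soft', 'system'] (min_width=11, slack=4)
Line 5: ['snow', 'yellow'] (min_width=11, slack=4)
Line 6: ['purple', 'have'] (min_width=11, slack=4)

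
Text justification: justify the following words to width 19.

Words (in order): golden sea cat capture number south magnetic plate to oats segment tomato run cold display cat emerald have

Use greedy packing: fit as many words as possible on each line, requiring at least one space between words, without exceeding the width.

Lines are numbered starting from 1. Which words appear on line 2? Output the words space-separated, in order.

Answer: capture number

Derivation:
Line 1: ['golden', 'sea', 'cat'] (min_width=14, slack=5)
Line 2: ['capture', 'number'] (min_width=14, slack=5)
Line 3: ['south', 'magnetic'] (min_width=14, slack=5)
Line 4: ['plate', 'to', 'oats'] (min_width=13, slack=6)
Line 5: ['segment', 'tomato', 'run'] (min_width=18, slack=1)
Line 6: ['cold', 'display', 'cat'] (min_width=16, slack=3)
Line 7: ['emerald', 'have'] (min_width=12, slack=7)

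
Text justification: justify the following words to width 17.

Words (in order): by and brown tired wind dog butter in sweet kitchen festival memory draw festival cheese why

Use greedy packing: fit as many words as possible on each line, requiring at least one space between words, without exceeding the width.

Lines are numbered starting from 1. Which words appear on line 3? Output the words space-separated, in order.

Answer: butter in sweet

Derivation:
Line 1: ['by', 'and', 'brown'] (min_width=12, slack=5)
Line 2: ['tired', 'wind', 'dog'] (min_width=14, slack=3)
Line 3: ['butter', 'in', 'sweet'] (min_width=15, slack=2)
Line 4: ['kitchen', 'festival'] (min_width=16, slack=1)
Line 5: ['memory', 'draw'] (min_width=11, slack=6)
Line 6: ['festival', 'cheese'] (min_width=15, slack=2)
Line 7: ['why'] (min_width=3, slack=14)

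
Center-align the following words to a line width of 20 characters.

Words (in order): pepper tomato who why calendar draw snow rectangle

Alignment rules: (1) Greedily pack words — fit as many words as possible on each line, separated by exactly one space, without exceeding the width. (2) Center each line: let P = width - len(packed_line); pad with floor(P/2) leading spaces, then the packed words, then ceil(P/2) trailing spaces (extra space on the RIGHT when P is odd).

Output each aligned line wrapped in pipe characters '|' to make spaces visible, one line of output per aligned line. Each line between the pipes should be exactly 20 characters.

Answer: | pepper tomato who  |
| why calendar draw  |
|   snow rectangle   |

Derivation:
Line 1: ['pepper', 'tomato', 'who'] (min_width=17, slack=3)
Line 2: ['why', 'calendar', 'draw'] (min_width=17, slack=3)
Line 3: ['snow', 'rectangle'] (min_width=14, slack=6)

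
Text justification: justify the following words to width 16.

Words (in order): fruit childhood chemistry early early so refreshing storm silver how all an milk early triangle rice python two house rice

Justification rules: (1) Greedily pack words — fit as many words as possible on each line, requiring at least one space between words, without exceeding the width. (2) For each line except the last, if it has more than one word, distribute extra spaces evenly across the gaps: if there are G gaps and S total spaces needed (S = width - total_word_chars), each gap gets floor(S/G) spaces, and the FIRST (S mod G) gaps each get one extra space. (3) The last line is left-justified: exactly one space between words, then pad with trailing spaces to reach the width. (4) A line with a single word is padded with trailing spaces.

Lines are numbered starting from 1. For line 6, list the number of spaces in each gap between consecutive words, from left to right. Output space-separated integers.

Answer: 3 2

Derivation:
Line 1: ['fruit', 'childhood'] (min_width=15, slack=1)
Line 2: ['chemistry', 'early'] (min_width=15, slack=1)
Line 3: ['early', 'so'] (min_width=8, slack=8)
Line 4: ['refreshing', 'storm'] (min_width=16, slack=0)
Line 5: ['silver', 'how', 'all'] (min_width=14, slack=2)
Line 6: ['an', 'milk', 'early'] (min_width=13, slack=3)
Line 7: ['triangle', 'rice'] (min_width=13, slack=3)
Line 8: ['python', 'two', 'house'] (min_width=16, slack=0)
Line 9: ['rice'] (min_width=4, slack=12)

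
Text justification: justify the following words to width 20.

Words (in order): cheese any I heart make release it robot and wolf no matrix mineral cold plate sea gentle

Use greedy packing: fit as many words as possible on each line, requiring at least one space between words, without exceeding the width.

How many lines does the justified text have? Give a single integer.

Answer: 5

Derivation:
Line 1: ['cheese', 'any', 'I', 'heart'] (min_width=18, slack=2)
Line 2: ['make', 'release', 'it'] (min_width=15, slack=5)
Line 3: ['robot', 'and', 'wolf', 'no'] (min_width=17, slack=3)
Line 4: ['matrix', 'mineral', 'cold'] (min_width=19, slack=1)
Line 5: ['plate', 'sea', 'gentle'] (min_width=16, slack=4)
Total lines: 5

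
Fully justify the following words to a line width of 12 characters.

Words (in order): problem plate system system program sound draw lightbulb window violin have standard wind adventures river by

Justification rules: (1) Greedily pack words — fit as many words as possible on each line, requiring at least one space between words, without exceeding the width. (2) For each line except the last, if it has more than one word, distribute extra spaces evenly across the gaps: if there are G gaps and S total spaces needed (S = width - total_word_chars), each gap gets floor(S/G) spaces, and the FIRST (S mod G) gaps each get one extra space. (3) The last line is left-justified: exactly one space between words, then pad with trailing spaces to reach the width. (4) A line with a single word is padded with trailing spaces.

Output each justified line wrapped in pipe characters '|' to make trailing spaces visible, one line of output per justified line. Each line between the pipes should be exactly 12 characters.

Line 1: ['problem'] (min_width=7, slack=5)
Line 2: ['plate', 'system'] (min_width=12, slack=0)
Line 3: ['system'] (min_width=6, slack=6)
Line 4: ['program'] (min_width=7, slack=5)
Line 5: ['sound', 'draw'] (min_width=10, slack=2)
Line 6: ['lightbulb'] (min_width=9, slack=3)
Line 7: ['window'] (min_width=6, slack=6)
Line 8: ['violin', 'have'] (min_width=11, slack=1)
Line 9: ['standard'] (min_width=8, slack=4)
Line 10: ['wind'] (min_width=4, slack=8)
Line 11: ['adventures'] (min_width=10, slack=2)
Line 12: ['river', 'by'] (min_width=8, slack=4)

Answer: |problem     |
|plate system|
|system      |
|program     |
|sound   draw|
|lightbulb   |
|window      |
|violin  have|
|standard    |
|wind        |
|adventures  |
|river by    |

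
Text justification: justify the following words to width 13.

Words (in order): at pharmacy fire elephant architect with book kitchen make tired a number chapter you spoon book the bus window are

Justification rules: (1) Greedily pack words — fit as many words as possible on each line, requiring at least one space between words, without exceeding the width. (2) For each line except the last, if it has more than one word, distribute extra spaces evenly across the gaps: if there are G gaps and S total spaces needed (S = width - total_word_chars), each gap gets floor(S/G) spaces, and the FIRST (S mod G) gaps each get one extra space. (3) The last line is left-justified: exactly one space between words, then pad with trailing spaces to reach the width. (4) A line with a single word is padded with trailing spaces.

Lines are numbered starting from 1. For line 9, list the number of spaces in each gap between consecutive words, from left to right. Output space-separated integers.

Answer: 4

Derivation:
Line 1: ['at', 'pharmacy'] (min_width=11, slack=2)
Line 2: ['fire', 'elephant'] (min_width=13, slack=0)
Line 3: ['architect'] (min_width=9, slack=4)
Line 4: ['with', 'book'] (min_width=9, slack=4)
Line 5: ['kitchen', 'make'] (min_width=12, slack=1)
Line 6: ['tired', 'a'] (min_width=7, slack=6)
Line 7: ['number'] (min_width=6, slack=7)
Line 8: ['chapter', 'you'] (min_width=11, slack=2)
Line 9: ['spoon', 'book'] (min_width=10, slack=3)
Line 10: ['the', 'bus'] (min_width=7, slack=6)
Line 11: ['window', 'are'] (min_width=10, slack=3)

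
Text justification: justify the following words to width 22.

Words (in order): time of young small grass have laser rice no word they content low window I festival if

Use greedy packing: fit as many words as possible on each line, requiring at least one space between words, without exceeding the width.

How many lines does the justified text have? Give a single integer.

Answer: 5

Derivation:
Line 1: ['time', 'of', 'young', 'small'] (min_width=19, slack=3)
Line 2: ['grass', 'have', 'laser', 'rice'] (min_width=21, slack=1)
Line 3: ['no', 'word', 'they', 'content'] (min_width=20, slack=2)
Line 4: ['low', 'window', 'I', 'festival'] (min_width=21, slack=1)
Line 5: ['if'] (min_width=2, slack=20)
Total lines: 5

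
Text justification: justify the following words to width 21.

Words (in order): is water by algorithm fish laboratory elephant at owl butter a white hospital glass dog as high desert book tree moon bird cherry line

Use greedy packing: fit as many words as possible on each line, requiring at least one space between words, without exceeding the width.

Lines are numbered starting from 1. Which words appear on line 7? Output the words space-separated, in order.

Line 1: ['is', 'water', 'by', 'algorithm'] (min_width=21, slack=0)
Line 2: ['fish', 'laboratory'] (min_width=15, slack=6)
Line 3: ['elephant', 'at', 'owl'] (min_width=15, slack=6)
Line 4: ['butter', 'a', 'white'] (min_width=14, slack=7)
Line 5: ['hospital', 'glass', 'dog', 'as'] (min_width=21, slack=0)
Line 6: ['high', 'desert', 'book', 'tree'] (min_width=21, slack=0)
Line 7: ['moon', 'bird', 'cherry', 'line'] (min_width=21, slack=0)

Answer: moon bird cherry line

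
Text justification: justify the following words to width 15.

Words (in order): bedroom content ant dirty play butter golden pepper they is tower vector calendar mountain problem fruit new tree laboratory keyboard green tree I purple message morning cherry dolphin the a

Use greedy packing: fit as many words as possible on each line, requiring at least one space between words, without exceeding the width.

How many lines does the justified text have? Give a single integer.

Line 1: ['bedroom', 'content'] (min_width=15, slack=0)
Line 2: ['ant', 'dirty', 'play'] (min_width=14, slack=1)
Line 3: ['butter', 'golden'] (min_width=13, slack=2)
Line 4: ['pepper', 'they', 'is'] (min_width=14, slack=1)
Line 5: ['tower', 'vector'] (min_width=12, slack=3)
Line 6: ['calendar'] (min_width=8, slack=7)
Line 7: ['mountain'] (min_width=8, slack=7)
Line 8: ['problem', 'fruit'] (min_width=13, slack=2)
Line 9: ['new', 'tree'] (min_width=8, slack=7)
Line 10: ['laboratory'] (min_width=10, slack=5)
Line 11: ['keyboard', 'green'] (min_width=14, slack=1)
Line 12: ['tree', 'I', 'purple'] (min_width=13, slack=2)
Line 13: ['message', 'morning'] (min_width=15, slack=0)
Line 14: ['cherry', 'dolphin'] (min_width=14, slack=1)
Line 15: ['the', 'a'] (min_width=5, slack=10)
Total lines: 15

Answer: 15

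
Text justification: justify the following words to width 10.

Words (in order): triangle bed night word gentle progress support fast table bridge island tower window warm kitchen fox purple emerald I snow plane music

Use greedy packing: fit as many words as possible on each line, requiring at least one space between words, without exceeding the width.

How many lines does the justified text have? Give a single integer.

Line 1: ['triangle'] (min_width=8, slack=2)
Line 2: ['bed', 'night'] (min_width=9, slack=1)
Line 3: ['word'] (min_width=4, slack=6)
Line 4: ['gentle'] (min_width=6, slack=4)
Line 5: ['progress'] (min_width=8, slack=2)
Line 6: ['support'] (min_width=7, slack=3)
Line 7: ['fast', 'table'] (min_width=10, slack=0)
Line 8: ['bridge'] (min_width=6, slack=4)
Line 9: ['island'] (min_width=6, slack=4)
Line 10: ['tower'] (min_width=5, slack=5)
Line 11: ['window'] (min_width=6, slack=4)
Line 12: ['warm'] (min_width=4, slack=6)
Line 13: ['kitchen'] (min_width=7, slack=3)
Line 14: ['fox', 'purple'] (min_width=10, slack=0)
Line 15: ['emerald', 'I'] (min_width=9, slack=1)
Line 16: ['snow', 'plane'] (min_width=10, slack=0)
Line 17: ['music'] (min_width=5, slack=5)
Total lines: 17

Answer: 17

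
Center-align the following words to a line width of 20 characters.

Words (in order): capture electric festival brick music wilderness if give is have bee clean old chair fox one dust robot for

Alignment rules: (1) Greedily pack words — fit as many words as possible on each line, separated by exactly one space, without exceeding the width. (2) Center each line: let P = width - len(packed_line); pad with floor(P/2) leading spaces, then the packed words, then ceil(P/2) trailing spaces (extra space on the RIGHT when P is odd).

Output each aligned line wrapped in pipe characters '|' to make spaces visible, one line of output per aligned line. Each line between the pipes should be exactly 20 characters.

Line 1: ['capture', 'electric'] (min_width=16, slack=4)
Line 2: ['festival', 'brick', 'music'] (min_width=20, slack=0)
Line 3: ['wilderness', 'if', 'give'] (min_width=18, slack=2)
Line 4: ['is', 'have', 'bee', 'clean'] (min_width=17, slack=3)
Line 5: ['old', 'chair', 'fox', 'one'] (min_width=17, slack=3)
Line 6: ['dust', 'robot', 'for'] (min_width=14, slack=6)

Answer: |  capture electric  |
|festival brick music|
| wilderness if give |
| is have bee clean  |
| old chair fox one  |
|   dust robot for   |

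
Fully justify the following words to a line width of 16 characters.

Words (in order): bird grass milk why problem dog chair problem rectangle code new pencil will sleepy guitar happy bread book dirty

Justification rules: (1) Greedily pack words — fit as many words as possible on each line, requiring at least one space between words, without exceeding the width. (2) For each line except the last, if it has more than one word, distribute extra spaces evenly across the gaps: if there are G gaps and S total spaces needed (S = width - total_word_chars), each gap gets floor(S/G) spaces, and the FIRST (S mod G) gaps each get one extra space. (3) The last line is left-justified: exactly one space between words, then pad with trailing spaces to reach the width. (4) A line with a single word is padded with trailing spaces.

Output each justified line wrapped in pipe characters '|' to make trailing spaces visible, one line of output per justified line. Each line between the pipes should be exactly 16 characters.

Line 1: ['bird', 'grass', 'milk'] (min_width=15, slack=1)
Line 2: ['why', 'problem', 'dog'] (min_width=15, slack=1)
Line 3: ['chair', 'problem'] (min_width=13, slack=3)
Line 4: ['rectangle', 'code'] (min_width=14, slack=2)
Line 5: ['new', 'pencil', 'will'] (min_width=15, slack=1)
Line 6: ['sleepy', 'guitar'] (min_width=13, slack=3)
Line 7: ['happy', 'bread', 'book'] (min_width=16, slack=0)
Line 8: ['dirty'] (min_width=5, slack=11)

Answer: |bird  grass milk|
|why  problem dog|
|chair    problem|
|rectangle   code|
|new  pencil will|
|sleepy    guitar|
|happy bread book|
|dirty           |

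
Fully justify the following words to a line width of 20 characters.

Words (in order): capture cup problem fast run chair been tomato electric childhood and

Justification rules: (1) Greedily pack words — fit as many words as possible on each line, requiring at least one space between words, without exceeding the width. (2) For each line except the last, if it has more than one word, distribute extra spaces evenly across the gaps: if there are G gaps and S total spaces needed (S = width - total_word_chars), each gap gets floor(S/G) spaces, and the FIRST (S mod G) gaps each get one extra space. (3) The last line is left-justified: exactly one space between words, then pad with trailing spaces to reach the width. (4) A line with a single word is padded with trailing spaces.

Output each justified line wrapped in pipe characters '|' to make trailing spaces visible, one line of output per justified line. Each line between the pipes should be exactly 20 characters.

Line 1: ['capture', 'cup', 'problem'] (min_width=19, slack=1)
Line 2: ['fast', 'run', 'chair', 'been'] (min_width=19, slack=1)
Line 3: ['tomato', 'electric'] (min_width=15, slack=5)
Line 4: ['childhood', 'and'] (min_width=13, slack=7)

Answer: |capture  cup problem|
|fast  run chair been|
|tomato      electric|
|childhood and       |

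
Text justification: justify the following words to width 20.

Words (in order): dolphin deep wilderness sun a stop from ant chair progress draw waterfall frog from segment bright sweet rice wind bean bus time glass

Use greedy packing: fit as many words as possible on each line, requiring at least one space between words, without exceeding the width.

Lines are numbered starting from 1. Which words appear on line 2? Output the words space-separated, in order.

Line 1: ['dolphin', 'deep'] (min_width=12, slack=8)
Line 2: ['wilderness', 'sun', 'a'] (min_width=16, slack=4)
Line 3: ['stop', 'from', 'ant', 'chair'] (min_width=19, slack=1)
Line 4: ['progress', 'draw'] (min_width=13, slack=7)
Line 5: ['waterfall', 'frog', 'from'] (min_width=19, slack=1)
Line 6: ['segment', 'bright', 'sweet'] (min_width=20, slack=0)
Line 7: ['rice', 'wind', 'bean', 'bus'] (min_width=18, slack=2)
Line 8: ['time', 'glass'] (min_width=10, slack=10)

Answer: wilderness sun a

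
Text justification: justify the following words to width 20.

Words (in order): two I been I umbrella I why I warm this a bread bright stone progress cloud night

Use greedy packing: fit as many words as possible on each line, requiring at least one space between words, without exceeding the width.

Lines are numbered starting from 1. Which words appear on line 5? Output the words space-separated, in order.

Answer: progress cloud night

Derivation:
Line 1: ['two', 'I', 'been', 'I'] (min_width=12, slack=8)
Line 2: ['umbrella', 'I', 'why', 'I'] (min_width=16, slack=4)
Line 3: ['warm', 'this', 'a', 'bread'] (min_width=17, slack=3)
Line 4: ['bright', 'stone'] (min_width=12, slack=8)
Line 5: ['progress', 'cloud', 'night'] (min_width=20, slack=0)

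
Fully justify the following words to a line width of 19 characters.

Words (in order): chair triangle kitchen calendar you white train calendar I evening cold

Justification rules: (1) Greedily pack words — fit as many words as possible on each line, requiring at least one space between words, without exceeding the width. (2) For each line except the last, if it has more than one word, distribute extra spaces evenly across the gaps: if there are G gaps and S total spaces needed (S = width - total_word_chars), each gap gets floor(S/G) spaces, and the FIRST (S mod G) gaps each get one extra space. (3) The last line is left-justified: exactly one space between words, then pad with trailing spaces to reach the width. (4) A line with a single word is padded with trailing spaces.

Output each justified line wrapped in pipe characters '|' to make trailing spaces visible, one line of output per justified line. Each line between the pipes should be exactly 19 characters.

Answer: |chair      triangle|
|kitchen    calendar|
|you   white   train|
|calendar  I evening|
|cold               |

Derivation:
Line 1: ['chair', 'triangle'] (min_width=14, slack=5)
Line 2: ['kitchen', 'calendar'] (min_width=16, slack=3)
Line 3: ['you', 'white', 'train'] (min_width=15, slack=4)
Line 4: ['calendar', 'I', 'evening'] (min_width=18, slack=1)
Line 5: ['cold'] (min_width=4, slack=15)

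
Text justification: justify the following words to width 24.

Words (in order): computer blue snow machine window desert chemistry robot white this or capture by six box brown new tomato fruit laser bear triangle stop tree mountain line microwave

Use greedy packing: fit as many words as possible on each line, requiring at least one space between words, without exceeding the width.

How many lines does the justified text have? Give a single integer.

Answer: 8

Derivation:
Line 1: ['computer', 'blue', 'snow'] (min_width=18, slack=6)
Line 2: ['machine', 'window', 'desert'] (min_width=21, slack=3)
Line 3: ['chemistry', 'robot', 'white'] (min_width=21, slack=3)
Line 4: ['this', 'or', 'capture', 'by', 'six'] (min_width=22, slack=2)
Line 5: ['box', 'brown', 'new', 'tomato'] (min_width=20, slack=4)
Line 6: ['fruit', 'laser', 'bear'] (min_width=16, slack=8)
Line 7: ['triangle', 'stop', 'tree'] (min_width=18, slack=6)
Line 8: ['mountain', 'line', 'microwave'] (min_width=23, slack=1)
Total lines: 8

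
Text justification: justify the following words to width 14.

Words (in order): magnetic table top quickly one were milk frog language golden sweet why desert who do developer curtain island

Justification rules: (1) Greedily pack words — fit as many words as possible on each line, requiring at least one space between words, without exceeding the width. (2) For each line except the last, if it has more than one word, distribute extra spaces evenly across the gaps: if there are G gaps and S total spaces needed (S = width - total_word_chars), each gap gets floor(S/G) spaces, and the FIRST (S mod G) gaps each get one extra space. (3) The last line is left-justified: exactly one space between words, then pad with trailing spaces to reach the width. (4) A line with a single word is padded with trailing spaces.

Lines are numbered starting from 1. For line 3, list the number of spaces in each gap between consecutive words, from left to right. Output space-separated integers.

Answer: 2 1

Derivation:
Line 1: ['magnetic', 'table'] (min_width=14, slack=0)
Line 2: ['top', 'quickly'] (min_width=11, slack=3)
Line 3: ['one', 'were', 'milk'] (min_width=13, slack=1)
Line 4: ['frog', 'language'] (min_width=13, slack=1)
Line 5: ['golden', 'sweet'] (min_width=12, slack=2)
Line 6: ['why', 'desert', 'who'] (min_width=14, slack=0)
Line 7: ['do', 'developer'] (min_width=12, slack=2)
Line 8: ['curtain', 'island'] (min_width=14, slack=0)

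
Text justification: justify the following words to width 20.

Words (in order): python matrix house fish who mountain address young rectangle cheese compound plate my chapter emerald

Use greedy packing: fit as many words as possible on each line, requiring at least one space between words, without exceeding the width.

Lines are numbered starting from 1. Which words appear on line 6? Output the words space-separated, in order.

Answer: chapter emerald

Derivation:
Line 1: ['python', 'matrix', 'house'] (min_width=19, slack=1)
Line 2: ['fish', 'who', 'mountain'] (min_width=17, slack=3)
Line 3: ['address', 'young'] (min_width=13, slack=7)
Line 4: ['rectangle', 'cheese'] (min_width=16, slack=4)
Line 5: ['compound', 'plate', 'my'] (min_width=17, slack=3)
Line 6: ['chapter', 'emerald'] (min_width=15, slack=5)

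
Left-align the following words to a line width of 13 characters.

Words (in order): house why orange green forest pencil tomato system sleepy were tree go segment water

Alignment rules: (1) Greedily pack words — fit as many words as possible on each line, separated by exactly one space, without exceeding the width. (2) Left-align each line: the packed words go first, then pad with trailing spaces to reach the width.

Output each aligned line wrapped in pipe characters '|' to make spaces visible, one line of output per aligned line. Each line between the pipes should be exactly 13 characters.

Line 1: ['house', 'why'] (min_width=9, slack=4)
Line 2: ['orange', 'green'] (min_width=12, slack=1)
Line 3: ['forest', 'pencil'] (min_width=13, slack=0)
Line 4: ['tomato', 'system'] (min_width=13, slack=0)
Line 5: ['sleepy', 'were'] (min_width=11, slack=2)
Line 6: ['tree', 'go'] (min_width=7, slack=6)
Line 7: ['segment', 'water'] (min_width=13, slack=0)

Answer: |house why    |
|orange green |
|forest pencil|
|tomato system|
|sleepy were  |
|tree go      |
|segment water|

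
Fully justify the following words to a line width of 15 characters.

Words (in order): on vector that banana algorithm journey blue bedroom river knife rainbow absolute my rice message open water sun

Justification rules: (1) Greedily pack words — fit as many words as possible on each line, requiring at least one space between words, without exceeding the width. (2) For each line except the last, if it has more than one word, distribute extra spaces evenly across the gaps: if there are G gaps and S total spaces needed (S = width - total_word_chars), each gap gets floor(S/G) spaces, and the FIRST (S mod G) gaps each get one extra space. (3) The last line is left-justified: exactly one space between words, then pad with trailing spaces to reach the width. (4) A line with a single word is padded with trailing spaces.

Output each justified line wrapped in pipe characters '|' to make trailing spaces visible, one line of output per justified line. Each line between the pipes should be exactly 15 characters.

Line 1: ['on', 'vector', 'that'] (min_width=14, slack=1)
Line 2: ['banana'] (min_width=6, slack=9)
Line 3: ['algorithm'] (min_width=9, slack=6)
Line 4: ['journey', 'blue'] (min_width=12, slack=3)
Line 5: ['bedroom', 'river'] (min_width=13, slack=2)
Line 6: ['knife', 'rainbow'] (min_width=13, slack=2)
Line 7: ['absolute', 'my'] (min_width=11, slack=4)
Line 8: ['rice', 'message'] (min_width=12, slack=3)
Line 9: ['open', 'water', 'sun'] (min_width=14, slack=1)

Answer: |on  vector that|
|banana         |
|algorithm      |
|journey    blue|
|bedroom   river|
|knife   rainbow|
|absolute     my|
|rice    message|
|open water sun |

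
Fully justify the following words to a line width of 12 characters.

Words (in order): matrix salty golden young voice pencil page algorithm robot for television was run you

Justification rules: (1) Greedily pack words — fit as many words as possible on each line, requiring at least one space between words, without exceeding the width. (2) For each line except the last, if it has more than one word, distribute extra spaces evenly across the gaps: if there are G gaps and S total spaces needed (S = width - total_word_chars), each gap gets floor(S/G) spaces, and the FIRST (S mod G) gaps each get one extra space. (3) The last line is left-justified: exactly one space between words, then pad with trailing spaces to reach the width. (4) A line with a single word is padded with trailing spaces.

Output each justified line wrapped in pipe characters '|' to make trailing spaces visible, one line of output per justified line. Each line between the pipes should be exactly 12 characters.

Line 1: ['matrix', 'salty'] (min_width=12, slack=0)
Line 2: ['golden', 'young'] (min_width=12, slack=0)
Line 3: ['voice', 'pencil'] (min_width=12, slack=0)
Line 4: ['page'] (min_width=4, slack=8)
Line 5: ['algorithm'] (min_width=9, slack=3)
Line 6: ['robot', 'for'] (min_width=9, slack=3)
Line 7: ['television'] (min_width=10, slack=2)
Line 8: ['was', 'run', 'you'] (min_width=11, slack=1)

Answer: |matrix salty|
|golden young|
|voice pencil|
|page        |
|algorithm   |
|robot    for|
|television  |
|was run you |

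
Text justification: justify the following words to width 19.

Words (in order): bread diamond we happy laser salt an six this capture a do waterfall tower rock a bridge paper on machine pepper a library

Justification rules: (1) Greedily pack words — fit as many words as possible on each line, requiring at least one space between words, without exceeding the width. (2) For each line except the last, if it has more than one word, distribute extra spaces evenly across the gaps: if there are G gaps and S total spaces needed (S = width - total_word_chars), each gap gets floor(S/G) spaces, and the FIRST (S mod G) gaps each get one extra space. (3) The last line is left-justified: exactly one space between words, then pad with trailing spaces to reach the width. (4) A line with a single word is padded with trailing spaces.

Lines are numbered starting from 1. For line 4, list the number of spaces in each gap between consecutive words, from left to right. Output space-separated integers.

Answer: 2 1

Derivation:
Line 1: ['bread', 'diamond', 'we'] (min_width=16, slack=3)
Line 2: ['happy', 'laser', 'salt', 'an'] (min_width=19, slack=0)
Line 3: ['six', 'this', 'capture', 'a'] (min_width=18, slack=1)
Line 4: ['do', 'waterfall', 'tower'] (min_width=18, slack=1)
Line 5: ['rock', 'a', 'bridge', 'paper'] (min_width=19, slack=0)
Line 6: ['on', 'machine', 'pepper', 'a'] (min_width=19, slack=0)
Line 7: ['library'] (min_width=7, slack=12)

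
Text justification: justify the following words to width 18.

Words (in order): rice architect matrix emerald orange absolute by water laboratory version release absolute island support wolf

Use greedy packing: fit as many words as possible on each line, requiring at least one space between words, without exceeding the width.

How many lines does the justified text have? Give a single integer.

Line 1: ['rice', 'architect'] (min_width=14, slack=4)
Line 2: ['matrix', 'emerald'] (min_width=14, slack=4)
Line 3: ['orange', 'absolute', 'by'] (min_width=18, slack=0)
Line 4: ['water', 'laboratory'] (min_width=16, slack=2)
Line 5: ['version', 'release'] (min_width=15, slack=3)
Line 6: ['absolute', 'island'] (min_width=15, slack=3)
Line 7: ['support', 'wolf'] (min_width=12, slack=6)
Total lines: 7

Answer: 7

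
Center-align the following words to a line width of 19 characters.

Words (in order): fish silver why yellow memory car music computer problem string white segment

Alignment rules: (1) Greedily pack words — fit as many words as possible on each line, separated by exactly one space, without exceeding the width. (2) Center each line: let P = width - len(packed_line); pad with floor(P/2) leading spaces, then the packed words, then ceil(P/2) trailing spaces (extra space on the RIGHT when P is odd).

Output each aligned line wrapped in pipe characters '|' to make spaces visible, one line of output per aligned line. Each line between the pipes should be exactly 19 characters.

Line 1: ['fish', 'silver', 'why'] (min_width=15, slack=4)
Line 2: ['yellow', 'memory', 'car'] (min_width=17, slack=2)
Line 3: ['music', 'computer'] (min_width=14, slack=5)
Line 4: ['problem', 'string'] (min_width=14, slack=5)
Line 5: ['white', 'segment'] (min_width=13, slack=6)

Answer: |  fish silver why  |
| yellow memory car |
|  music computer   |
|  problem string   |
|   white segment   |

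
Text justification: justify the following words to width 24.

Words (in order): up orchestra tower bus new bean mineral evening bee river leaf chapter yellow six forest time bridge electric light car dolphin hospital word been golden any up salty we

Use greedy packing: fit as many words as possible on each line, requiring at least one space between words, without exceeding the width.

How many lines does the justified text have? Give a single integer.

Line 1: ['up', 'orchestra', 'tower', 'bus'] (min_width=22, slack=2)
Line 2: ['new', 'bean', 'mineral', 'evening'] (min_width=24, slack=0)
Line 3: ['bee', 'river', 'leaf', 'chapter'] (min_width=22, slack=2)
Line 4: ['yellow', 'six', 'forest', 'time'] (min_width=22, slack=2)
Line 5: ['bridge', 'electric', 'light'] (min_width=21, slack=3)
Line 6: ['car', 'dolphin', 'hospital'] (min_width=20, slack=4)
Line 7: ['word', 'been', 'golden', 'any', 'up'] (min_width=23, slack=1)
Line 8: ['salty', 'we'] (min_width=8, slack=16)
Total lines: 8

Answer: 8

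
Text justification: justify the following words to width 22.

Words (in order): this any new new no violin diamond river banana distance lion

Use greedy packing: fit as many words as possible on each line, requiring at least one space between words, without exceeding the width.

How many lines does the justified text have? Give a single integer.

Answer: 3

Derivation:
Line 1: ['this', 'any', 'new', 'new', 'no'] (min_width=19, slack=3)
Line 2: ['violin', 'diamond', 'river'] (min_width=20, slack=2)
Line 3: ['banana', 'distance', 'lion'] (min_width=20, slack=2)
Total lines: 3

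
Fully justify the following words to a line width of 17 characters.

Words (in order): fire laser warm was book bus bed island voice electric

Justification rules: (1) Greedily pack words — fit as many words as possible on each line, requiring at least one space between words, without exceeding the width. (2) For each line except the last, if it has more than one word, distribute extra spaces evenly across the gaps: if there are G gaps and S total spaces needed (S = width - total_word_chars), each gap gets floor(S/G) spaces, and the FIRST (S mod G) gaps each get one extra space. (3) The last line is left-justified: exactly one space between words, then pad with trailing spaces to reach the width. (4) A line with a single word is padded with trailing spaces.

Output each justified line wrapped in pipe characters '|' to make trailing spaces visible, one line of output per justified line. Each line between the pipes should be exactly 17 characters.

Answer: |fire  laser  warm|
|was  book bus bed|
|island      voice|
|electric         |

Derivation:
Line 1: ['fire', 'laser', 'warm'] (min_width=15, slack=2)
Line 2: ['was', 'book', 'bus', 'bed'] (min_width=16, slack=1)
Line 3: ['island', 'voice'] (min_width=12, slack=5)
Line 4: ['electric'] (min_width=8, slack=9)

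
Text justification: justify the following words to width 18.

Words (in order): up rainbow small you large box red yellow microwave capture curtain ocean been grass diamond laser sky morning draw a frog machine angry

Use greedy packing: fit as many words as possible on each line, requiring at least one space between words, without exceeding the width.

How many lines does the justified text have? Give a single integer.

Line 1: ['up', 'rainbow', 'small'] (min_width=16, slack=2)
Line 2: ['you', 'large', 'box', 'red'] (min_width=17, slack=1)
Line 3: ['yellow', 'microwave'] (min_width=16, slack=2)
Line 4: ['capture', 'curtain'] (min_width=15, slack=3)
Line 5: ['ocean', 'been', 'grass'] (min_width=16, slack=2)
Line 6: ['diamond', 'laser', 'sky'] (min_width=17, slack=1)
Line 7: ['morning', 'draw', 'a'] (min_width=14, slack=4)
Line 8: ['frog', 'machine', 'angry'] (min_width=18, slack=0)
Total lines: 8

Answer: 8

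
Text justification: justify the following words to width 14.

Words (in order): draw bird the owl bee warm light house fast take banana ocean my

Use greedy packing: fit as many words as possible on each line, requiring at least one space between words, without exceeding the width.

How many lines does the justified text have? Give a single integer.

Line 1: ['draw', 'bird', 'the'] (min_width=13, slack=1)
Line 2: ['owl', 'bee', 'warm'] (min_width=12, slack=2)
Line 3: ['light', 'house'] (min_width=11, slack=3)
Line 4: ['fast', 'take'] (min_width=9, slack=5)
Line 5: ['banana', 'ocean'] (min_width=12, slack=2)
Line 6: ['my'] (min_width=2, slack=12)
Total lines: 6

Answer: 6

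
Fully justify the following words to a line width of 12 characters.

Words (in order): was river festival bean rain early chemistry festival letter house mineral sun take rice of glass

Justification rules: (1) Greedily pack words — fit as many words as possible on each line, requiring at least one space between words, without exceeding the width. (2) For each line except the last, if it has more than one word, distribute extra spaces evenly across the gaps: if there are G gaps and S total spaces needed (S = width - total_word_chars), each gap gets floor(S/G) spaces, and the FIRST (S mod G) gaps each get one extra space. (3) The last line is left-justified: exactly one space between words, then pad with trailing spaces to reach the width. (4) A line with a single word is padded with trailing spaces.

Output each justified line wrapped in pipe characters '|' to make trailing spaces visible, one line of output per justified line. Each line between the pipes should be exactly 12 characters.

Line 1: ['was', 'river'] (min_width=9, slack=3)
Line 2: ['festival'] (min_width=8, slack=4)
Line 3: ['bean', 'rain'] (min_width=9, slack=3)
Line 4: ['early'] (min_width=5, slack=7)
Line 5: ['chemistry'] (min_width=9, slack=3)
Line 6: ['festival'] (min_width=8, slack=4)
Line 7: ['letter', 'house'] (min_width=12, slack=0)
Line 8: ['mineral', 'sun'] (min_width=11, slack=1)
Line 9: ['take', 'rice', 'of'] (min_width=12, slack=0)
Line 10: ['glass'] (min_width=5, slack=7)

Answer: |was    river|
|festival    |
|bean    rain|
|early       |
|chemistry   |
|festival    |
|letter house|
|mineral  sun|
|take rice of|
|glass       |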